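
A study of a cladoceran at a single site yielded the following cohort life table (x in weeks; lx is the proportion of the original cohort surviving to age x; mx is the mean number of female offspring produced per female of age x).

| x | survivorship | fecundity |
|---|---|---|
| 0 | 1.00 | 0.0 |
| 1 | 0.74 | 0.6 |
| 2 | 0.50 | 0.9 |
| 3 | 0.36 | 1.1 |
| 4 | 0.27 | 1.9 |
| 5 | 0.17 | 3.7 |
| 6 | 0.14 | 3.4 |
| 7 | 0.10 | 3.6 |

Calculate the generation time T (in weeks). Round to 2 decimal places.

4.01

lx·mx: 0, 0.444, 0.45, 0.396, 0.513, 0.629, 0.476, 0.36 → R0 = 3.268
x·lx·mx: 0, 0.444, 0.9, 1.188, 2.052, 3.145, 2.856, 2.52 → Σ = 13.105
T = 13.105 / 3.268 = 4.010098… → 4.01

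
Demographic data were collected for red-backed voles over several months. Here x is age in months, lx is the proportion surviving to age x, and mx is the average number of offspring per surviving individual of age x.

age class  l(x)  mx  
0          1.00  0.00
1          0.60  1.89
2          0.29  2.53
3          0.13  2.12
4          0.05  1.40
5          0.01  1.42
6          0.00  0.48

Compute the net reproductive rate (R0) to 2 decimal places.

lx·mx by age: 0, 1.134, 0.7337, 0.2756, 0.07, 0.0142, 0
R0 = Σ lx·mx = 2.2275 → 2.23

2.23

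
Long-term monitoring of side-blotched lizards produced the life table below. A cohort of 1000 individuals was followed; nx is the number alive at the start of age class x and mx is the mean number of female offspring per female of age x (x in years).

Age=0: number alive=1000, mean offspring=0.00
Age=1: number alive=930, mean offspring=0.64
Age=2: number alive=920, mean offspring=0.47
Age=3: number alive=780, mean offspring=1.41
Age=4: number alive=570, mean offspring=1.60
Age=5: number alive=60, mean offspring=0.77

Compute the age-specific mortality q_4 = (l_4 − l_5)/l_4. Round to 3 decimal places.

0.895

lx = nx/n0 = nx/1000: 1, 0.93, 0.92, 0.78, 0.57, 0.06
q_4 = (l_4 − l_5) / l_4 = (0.57 − 0.06) / 0.57
     = 0.51 / 0.57 = 0.894737… → 0.895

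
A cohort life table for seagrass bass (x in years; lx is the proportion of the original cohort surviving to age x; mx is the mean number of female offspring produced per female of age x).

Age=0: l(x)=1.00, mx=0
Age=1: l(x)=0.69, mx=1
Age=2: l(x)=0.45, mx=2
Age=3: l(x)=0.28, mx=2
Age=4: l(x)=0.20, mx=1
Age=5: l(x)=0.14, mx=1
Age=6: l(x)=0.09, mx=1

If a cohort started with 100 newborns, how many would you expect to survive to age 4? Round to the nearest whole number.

Expected survivors = N0 · l_4 = 100 × 0.20 = 20 → 20

20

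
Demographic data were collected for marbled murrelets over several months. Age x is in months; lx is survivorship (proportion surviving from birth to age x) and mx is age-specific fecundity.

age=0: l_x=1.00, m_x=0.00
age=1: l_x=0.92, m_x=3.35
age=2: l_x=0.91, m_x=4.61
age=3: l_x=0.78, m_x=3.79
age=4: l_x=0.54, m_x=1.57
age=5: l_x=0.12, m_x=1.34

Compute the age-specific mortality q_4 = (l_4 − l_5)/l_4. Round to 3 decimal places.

q_4 = (l_4 − l_5) / l_4 = (0.54 − 0.12) / 0.54
     = 0.42 / 0.54 = 0.777778… → 0.778

0.778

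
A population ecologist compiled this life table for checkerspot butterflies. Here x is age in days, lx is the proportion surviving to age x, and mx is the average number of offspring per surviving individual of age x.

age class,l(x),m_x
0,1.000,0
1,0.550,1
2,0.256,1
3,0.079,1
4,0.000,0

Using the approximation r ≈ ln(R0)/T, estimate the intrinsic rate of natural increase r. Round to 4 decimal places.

R0 = Σ lx·mx = 0 + 0.55 + 0.256 + 0.079 + 0 = 0.885
Σ x·lx·mx = 1.299; T = 1.299/0.885 = 1.4678…
r ≈ ln(R0)/T = ln(0.885)/1.4678… = -0.083232… → -0.0832

-0.0832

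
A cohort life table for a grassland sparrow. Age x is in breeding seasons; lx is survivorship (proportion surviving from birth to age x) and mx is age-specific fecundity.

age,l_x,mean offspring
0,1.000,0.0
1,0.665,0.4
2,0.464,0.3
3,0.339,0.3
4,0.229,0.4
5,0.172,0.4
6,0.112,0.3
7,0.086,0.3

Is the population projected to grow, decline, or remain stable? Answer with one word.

declining

R0 = Σ lx·mx = 0 + 0.266 + 0.1392 + 0.1017 + 0.0916 + 0.0688 + 0.0336 + 0.0258 = 0.7267
R0 < 1, so the population is declining.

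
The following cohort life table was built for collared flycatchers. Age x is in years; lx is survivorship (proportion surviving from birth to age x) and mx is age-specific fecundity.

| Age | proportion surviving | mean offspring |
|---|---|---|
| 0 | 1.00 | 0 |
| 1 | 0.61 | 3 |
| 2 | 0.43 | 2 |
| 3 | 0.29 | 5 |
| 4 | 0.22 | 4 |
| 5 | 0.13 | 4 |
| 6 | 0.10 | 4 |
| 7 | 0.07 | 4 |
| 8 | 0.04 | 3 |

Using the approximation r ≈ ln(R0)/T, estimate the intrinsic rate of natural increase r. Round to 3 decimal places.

R0 = Σ lx·mx = 0 + 1.83 + 0.86 + 1.45 + 0.88 + 0.52 + 0.4 + 0.28 + 0.12 = 6.34
Σ x·lx·mx = 19.34; T = 19.34/6.34 = 3.05047…
r ≈ ln(R0)/T = ln(6.34)/3.05047… = 0.60544… → 0.605

0.605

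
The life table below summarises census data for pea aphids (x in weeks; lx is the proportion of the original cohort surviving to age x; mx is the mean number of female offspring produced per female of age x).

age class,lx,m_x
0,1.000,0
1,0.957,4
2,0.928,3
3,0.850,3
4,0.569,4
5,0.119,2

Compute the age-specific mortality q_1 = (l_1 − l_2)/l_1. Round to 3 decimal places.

0.030

q_1 = (l_1 − l_2) / l_1 = (0.957 − 0.928) / 0.957
     = 0.029 / 0.957 = 0.030303… → 0.030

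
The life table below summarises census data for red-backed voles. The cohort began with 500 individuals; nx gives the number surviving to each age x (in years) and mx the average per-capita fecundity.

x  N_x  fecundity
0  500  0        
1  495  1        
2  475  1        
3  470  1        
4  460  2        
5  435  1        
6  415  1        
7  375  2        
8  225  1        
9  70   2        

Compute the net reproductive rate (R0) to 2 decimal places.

8.65

lx = nx/n0 = nx/500: 1, 0.99, 0.95, 0.94, 0.92, 0.87, 0.83, 0.75, 0.45, 0.14
lx·mx by age: 0, 0.99, 0.95, 0.94, 1.84, 0.87, 0.83, 1.5, 0.45, 0.28
R0 = Σ lx·mx = 8.65 → 8.65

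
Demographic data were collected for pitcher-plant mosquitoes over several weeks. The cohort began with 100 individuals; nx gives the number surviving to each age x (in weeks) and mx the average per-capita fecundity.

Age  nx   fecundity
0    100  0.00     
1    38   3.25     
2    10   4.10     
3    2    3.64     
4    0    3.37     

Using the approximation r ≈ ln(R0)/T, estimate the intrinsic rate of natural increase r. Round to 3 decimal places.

0.409

lx = nx/n0 = nx/100: 1, 0.38, 0.1, 0.02, 0
R0 = Σ lx·mx = 0 + 1.235 + 0.41 + 0.0728 + 0 = 1.7178
Σ x·lx·mx = 2.2734; T = 2.2734/1.7178 = 1.32344…
r ≈ ln(R0)/T = ln(1.7178)/1.32344… = 0.40882… → 0.409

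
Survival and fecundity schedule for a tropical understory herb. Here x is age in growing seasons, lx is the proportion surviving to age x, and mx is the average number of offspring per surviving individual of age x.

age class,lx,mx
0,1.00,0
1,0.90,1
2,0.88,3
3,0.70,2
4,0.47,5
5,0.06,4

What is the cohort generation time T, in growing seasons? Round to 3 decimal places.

2.786

lx·mx: 0, 0.9, 2.64, 1.4, 2.35, 0.24 → R0 = 7.53
x·lx·mx: 0, 0.9, 5.28, 4.2, 9.4, 1.2 → Σ = 20.98
T = 20.98 / 7.53 = 2.786189… → 2.786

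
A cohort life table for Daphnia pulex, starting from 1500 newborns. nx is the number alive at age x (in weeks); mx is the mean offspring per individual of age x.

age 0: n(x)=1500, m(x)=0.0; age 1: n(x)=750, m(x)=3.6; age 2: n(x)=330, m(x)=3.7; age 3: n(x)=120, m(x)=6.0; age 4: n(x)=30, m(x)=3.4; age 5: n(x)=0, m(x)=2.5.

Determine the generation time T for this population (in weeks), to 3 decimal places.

lx = nx/n0 = nx/1500: 1, 0.5, 0.22, 0.08, 0.02, 0
lx·mx: 0, 1.8, 0.814, 0.48, 0.068, 0 → R0 = 3.162
x·lx·mx: 0, 1.8, 1.628, 1.44, 0.272, 0 → Σ = 5.14
T = 5.14 / 3.162 = 1.625553… → 1.626

1.626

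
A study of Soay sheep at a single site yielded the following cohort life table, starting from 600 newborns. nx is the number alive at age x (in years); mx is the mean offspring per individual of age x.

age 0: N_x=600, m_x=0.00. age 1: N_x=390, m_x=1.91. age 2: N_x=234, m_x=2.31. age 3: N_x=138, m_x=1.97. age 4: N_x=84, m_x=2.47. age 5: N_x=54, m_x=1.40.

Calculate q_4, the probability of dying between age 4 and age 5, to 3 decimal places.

lx = nx/n0 = nx/600: 1, 0.65, 0.39, 0.23, 0.14, 0.09
q_4 = (l_4 − l_5) / l_4 = (0.14 − 0.09) / 0.14
     = 0.05 / 0.14 = 0.357143… → 0.357

0.357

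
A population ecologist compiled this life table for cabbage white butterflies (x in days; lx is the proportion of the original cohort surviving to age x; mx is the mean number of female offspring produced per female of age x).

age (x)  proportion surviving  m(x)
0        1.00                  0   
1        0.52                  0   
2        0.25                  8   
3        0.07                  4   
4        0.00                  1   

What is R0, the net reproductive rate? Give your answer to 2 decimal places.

2.28

lx·mx by age: 0, 0, 2, 0.28, 0
R0 = Σ lx·mx = 2.28 → 2.28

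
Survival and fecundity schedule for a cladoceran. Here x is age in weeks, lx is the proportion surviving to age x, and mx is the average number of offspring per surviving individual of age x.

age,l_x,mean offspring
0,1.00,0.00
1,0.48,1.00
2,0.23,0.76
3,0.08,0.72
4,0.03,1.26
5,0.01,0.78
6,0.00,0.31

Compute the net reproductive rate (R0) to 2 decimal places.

lx·mx by age: 0, 0.48, 0.1748, 0.0576, 0.0378, 0.0078, 0
R0 = Σ lx·mx = 0.758 → 0.76

0.76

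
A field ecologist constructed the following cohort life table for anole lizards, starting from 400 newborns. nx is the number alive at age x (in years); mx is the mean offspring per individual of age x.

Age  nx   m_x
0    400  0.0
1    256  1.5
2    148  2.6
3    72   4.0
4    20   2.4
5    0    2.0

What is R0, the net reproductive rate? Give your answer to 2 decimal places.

lx = nx/n0 = nx/400: 1, 0.64, 0.37, 0.18, 0.05, 0
lx·mx by age: 0, 0.96, 0.962, 0.72, 0.12, 0
R0 = Σ lx·mx = 2.762 → 2.76

2.76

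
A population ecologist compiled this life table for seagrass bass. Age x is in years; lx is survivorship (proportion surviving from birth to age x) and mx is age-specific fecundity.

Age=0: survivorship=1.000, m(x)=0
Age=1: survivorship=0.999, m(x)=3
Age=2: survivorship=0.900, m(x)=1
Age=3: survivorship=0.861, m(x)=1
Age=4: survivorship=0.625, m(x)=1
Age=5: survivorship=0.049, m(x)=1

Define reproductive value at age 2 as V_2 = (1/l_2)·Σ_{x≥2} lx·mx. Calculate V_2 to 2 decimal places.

lx·mx for x ≥ 2: 0.9, 0.861, 0.625, 0.049 → sum = 2.435
V_2 = 2.435 / l_2 = 2.435 / 0.9 = 2.705556… → 2.71

2.71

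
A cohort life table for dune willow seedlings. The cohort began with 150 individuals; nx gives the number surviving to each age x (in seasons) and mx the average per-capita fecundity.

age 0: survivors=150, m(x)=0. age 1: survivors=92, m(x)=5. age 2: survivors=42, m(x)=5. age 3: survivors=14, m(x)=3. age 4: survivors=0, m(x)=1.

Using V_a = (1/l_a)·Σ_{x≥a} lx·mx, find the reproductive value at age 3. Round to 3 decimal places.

3.000

lx = nx/n0 = nx/150: 1, 0.61333…, 0.28, 0.09333…, 0
lx·mx for x ≥ 3: 0.28…, 0 → sum = 0.28…
V_3 = 0.28… / l_3 = 0.28… / 0.093333… = 3… → 3.000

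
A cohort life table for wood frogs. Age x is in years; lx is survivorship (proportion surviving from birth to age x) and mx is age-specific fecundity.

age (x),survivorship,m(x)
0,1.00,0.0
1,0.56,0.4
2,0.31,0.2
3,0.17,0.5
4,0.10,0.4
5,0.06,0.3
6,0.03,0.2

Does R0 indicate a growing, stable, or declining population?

R0 = Σ lx·mx = 0 + 0.224 + 0.062 + 0.085 + 0.04 + 0.018 + 0.006 = 0.435
R0 < 1, so the population is declining.

declining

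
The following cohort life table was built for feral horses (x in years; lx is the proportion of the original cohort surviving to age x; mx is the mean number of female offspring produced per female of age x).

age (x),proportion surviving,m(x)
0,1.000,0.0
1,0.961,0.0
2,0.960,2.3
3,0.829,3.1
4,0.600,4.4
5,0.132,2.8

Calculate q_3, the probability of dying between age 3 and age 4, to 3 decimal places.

0.276

q_3 = (l_3 − l_4) / l_3 = (0.829 − 0.6) / 0.829
     = 0.229 / 0.829 = 0.276236… → 0.276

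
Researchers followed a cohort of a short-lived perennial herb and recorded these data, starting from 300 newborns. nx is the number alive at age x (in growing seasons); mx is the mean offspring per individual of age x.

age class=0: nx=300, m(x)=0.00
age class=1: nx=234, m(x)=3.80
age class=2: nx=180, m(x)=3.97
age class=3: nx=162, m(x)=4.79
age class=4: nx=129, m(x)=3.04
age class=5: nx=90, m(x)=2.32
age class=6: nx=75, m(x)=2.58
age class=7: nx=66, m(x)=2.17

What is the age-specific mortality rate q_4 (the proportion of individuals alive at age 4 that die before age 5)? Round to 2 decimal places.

0.30

lx = nx/n0 = nx/300: 1, 0.78, 0.6, 0.54, 0.43, 0.3, 0.25, 0.22
q_4 = (l_4 − l_5) / l_4 = (0.43 − 0.3) / 0.43
     = 0.13 / 0.43 = 0.302326… → 0.30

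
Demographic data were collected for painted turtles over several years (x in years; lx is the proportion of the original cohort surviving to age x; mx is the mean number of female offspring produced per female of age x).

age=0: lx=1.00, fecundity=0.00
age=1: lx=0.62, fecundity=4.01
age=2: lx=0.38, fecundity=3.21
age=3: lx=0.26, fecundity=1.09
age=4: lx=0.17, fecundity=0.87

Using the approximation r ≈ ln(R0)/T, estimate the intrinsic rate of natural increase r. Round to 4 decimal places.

0.9227

R0 = Σ lx·mx = 0 + 2.4862 + 1.2198 + 0.2834 + 0.1479 = 4.1373
Σ x·lx·mx = 6.3676; T = 6.3676/4.1373 = 1.53907…
r ≈ ln(R0)/T = ln(4.1373)/1.53907… = 0.922662… → 0.9227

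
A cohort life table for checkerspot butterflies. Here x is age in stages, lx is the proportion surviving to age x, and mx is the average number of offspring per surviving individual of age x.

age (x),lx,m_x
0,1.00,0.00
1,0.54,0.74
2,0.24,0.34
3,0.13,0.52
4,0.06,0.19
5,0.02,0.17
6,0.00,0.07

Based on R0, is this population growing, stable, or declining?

declining

R0 = Σ lx·mx = 0 + 0.3996 + 0.0816 + 0.0676 + 0.0114 + 0.0034 + 0 = 0.5636
R0 < 1, so the population is declining.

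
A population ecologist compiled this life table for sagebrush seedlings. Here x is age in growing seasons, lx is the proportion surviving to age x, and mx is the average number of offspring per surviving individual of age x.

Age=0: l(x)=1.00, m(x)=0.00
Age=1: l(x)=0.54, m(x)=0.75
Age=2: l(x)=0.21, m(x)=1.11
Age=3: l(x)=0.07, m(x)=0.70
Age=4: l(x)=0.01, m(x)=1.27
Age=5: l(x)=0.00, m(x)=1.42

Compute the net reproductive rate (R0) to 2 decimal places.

0.70

lx·mx by age: 0, 0.405, 0.2331, 0.049, 0.0127, 0
R0 = Σ lx·mx = 0.6998 → 0.70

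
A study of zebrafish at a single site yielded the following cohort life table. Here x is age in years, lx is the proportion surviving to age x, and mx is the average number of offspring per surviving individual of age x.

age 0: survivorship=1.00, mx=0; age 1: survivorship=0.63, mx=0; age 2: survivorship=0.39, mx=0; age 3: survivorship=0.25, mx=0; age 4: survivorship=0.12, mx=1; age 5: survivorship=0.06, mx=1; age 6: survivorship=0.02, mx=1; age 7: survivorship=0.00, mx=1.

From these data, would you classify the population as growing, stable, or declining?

R0 = Σ lx·mx = 0 + 0 + 0 + 0 + 0.12 + 0.06 + 0.02 + 0 = 0.2
R0 < 1, so the population is declining.

declining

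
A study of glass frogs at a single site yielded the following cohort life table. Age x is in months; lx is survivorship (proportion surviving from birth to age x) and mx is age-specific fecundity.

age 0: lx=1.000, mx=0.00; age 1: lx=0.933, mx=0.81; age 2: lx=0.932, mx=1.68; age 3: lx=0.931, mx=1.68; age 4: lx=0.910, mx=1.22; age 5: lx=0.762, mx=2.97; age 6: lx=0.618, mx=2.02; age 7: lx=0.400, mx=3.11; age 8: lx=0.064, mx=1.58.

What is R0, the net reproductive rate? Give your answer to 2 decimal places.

9.85

lx·mx by age: 0, 0.75573, 1.56576, 1.56408, 1.1102, 2.26314, 1.24836, 1.244, 0.10112
R0 = Σ lx·mx = 9.85239 → 9.85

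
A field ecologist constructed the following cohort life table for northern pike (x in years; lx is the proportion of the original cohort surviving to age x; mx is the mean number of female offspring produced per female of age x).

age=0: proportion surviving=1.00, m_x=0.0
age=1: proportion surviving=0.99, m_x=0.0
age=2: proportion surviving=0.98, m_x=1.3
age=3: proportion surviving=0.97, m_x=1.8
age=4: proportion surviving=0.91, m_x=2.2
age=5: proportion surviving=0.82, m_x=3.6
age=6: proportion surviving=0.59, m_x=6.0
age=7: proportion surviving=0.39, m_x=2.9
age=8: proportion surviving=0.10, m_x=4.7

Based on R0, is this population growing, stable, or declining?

growing

R0 = Σ lx·mx = 0 + 0 + 1.274 + 1.746 + 2.002 + 2.952 + 3.54 + 1.131 + 0.47 = 13.115
R0 > 1, so the population is growing.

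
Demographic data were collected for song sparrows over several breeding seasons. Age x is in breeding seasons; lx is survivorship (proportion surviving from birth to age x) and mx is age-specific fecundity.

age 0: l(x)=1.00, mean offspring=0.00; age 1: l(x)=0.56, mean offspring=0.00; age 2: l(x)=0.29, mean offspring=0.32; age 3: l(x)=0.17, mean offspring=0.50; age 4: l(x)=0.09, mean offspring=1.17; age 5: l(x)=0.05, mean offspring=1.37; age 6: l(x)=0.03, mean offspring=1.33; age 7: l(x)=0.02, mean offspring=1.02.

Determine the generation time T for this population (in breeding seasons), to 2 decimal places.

lx·mx: 0, 0, 0.0928, 0.085, 0.1053, 0.0685, 0.0399, 0.0204 → R0 = 0.4119
x·lx·mx: 0, 0, 0.1856, 0.255, 0.4212, 0.3425, 0.2394, 0.1428 → Σ = 1.5865
T = 1.5865 / 0.4119 = 3.851663… → 3.85

3.85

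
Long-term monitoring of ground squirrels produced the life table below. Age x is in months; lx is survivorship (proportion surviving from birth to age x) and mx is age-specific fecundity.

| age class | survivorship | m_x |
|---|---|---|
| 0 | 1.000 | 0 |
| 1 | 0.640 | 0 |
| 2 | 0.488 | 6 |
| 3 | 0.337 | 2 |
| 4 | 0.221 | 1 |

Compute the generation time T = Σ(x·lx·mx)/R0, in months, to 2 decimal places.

2.29

lx·mx: 0, 0, 2.928, 0.674, 0.221 → R0 = 3.823
x·lx·mx: 0, 0, 5.856, 2.022, 0.884 → Σ = 8.762
T = 8.762 / 3.823 = 2.291917… → 2.29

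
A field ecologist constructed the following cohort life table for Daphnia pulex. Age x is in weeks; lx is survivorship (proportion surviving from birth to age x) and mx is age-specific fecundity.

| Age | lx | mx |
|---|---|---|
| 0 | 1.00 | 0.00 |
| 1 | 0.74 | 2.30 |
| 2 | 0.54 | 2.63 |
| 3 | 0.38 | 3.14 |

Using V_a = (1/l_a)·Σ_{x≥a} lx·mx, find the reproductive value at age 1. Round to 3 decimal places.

5.832

lx·mx for x ≥ 1: 1.702, 1.4202, 1.1932 → sum = 4.3154
V_1 = 4.3154 / l_1 = 4.3154 / 0.74 = 5.831622… → 5.832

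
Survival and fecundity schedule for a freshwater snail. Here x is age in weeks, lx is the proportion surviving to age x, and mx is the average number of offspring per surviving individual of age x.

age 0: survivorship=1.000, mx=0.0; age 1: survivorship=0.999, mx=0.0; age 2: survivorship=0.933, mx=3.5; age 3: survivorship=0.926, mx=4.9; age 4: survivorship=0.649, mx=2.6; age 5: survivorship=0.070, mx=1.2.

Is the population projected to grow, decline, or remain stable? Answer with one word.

R0 = Σ lx·mx = 0 + 0 + 3.2655 + 4.5374 + 1.6874 + 0.084 = 9.5743
R0 > 1, so the population is growing.

growing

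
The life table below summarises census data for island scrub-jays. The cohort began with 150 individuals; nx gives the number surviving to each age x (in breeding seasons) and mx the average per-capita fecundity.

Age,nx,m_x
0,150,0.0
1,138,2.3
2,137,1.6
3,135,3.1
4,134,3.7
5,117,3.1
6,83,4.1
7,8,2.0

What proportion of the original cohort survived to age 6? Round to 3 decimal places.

l_6 = n_6/n_0 = 83/150 = 0.553333… → 0.553

0.553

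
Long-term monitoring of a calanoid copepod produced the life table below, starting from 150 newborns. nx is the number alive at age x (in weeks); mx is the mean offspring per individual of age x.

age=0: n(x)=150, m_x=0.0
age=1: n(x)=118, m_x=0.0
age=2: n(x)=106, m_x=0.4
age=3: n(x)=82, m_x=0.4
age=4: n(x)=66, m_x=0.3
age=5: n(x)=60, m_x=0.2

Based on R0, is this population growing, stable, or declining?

lx = nx/n0 = nx/150: 1, 0.78667…, 0.70667…, 0.54667…, 0.44, 0.4
R0 = Σ lx·mx = 0 + 0 + 0.282667… + 0.218667… + 0.132 + 0.08 = 0.713333…
R0 < 1, so the population is declining.

declining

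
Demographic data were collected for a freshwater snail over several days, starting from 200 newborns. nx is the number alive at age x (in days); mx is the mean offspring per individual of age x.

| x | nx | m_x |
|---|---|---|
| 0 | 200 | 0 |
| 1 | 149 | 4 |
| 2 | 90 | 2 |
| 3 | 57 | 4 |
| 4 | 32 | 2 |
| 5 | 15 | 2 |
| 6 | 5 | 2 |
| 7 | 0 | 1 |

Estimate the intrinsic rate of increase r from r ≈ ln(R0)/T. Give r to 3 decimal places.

lx = nx/n0 = nx/200: 1, 0.745, 0.45, 0.285, 0.16, 0.075, 0.025, 0
R0 = Σ lx·mx = 0 + 2.98 + 0.9 + 1.14 + 0.32 + 0.15 + 0.05 + 0 = 5.54
Σ x·lx·mx = 10.53; T = 10.53/5.54 = 1.90072…
r ≈ ln(R0)/T = ln(5.54)/1.90072… = 0.90071… → 0.901

0.901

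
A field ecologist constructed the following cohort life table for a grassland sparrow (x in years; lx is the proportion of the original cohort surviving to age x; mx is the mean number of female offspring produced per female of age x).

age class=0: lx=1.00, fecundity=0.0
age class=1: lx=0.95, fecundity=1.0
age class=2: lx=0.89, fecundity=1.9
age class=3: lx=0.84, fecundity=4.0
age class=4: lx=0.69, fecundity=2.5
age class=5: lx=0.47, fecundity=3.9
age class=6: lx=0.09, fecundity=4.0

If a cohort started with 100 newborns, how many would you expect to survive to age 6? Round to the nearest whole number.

9

Expected survivors = N0 · l_6 = 100 × 0.09 = 9 → 9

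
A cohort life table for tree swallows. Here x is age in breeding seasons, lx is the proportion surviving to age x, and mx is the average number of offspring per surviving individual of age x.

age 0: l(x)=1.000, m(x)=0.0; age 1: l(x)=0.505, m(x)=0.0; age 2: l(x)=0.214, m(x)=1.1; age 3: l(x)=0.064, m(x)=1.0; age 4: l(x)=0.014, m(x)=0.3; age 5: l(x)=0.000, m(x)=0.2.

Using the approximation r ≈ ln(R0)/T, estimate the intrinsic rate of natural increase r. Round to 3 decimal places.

R0 = Σ lx·mx = 0 + 0 + 0.2354 + 0.064 + 0.0042 + 0 = 0.3036
Σ x·lx·mx = 0.6796; T = 0.6796/0.3036 = 2.23847…
r ≈ ln(R0)/T = ln(0.3036)/2.23847… = -0.53253… → -0.533

-0.533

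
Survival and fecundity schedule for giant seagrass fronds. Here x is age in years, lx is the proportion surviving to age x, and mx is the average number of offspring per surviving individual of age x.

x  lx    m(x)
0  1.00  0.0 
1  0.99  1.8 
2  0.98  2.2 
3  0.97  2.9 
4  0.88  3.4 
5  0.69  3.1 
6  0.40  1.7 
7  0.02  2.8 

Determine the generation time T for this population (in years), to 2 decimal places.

lx·mx: 0, 1.782, 2.156, 2.813, 2.992, 2.139, 0.68, 0.056 → R0 = 12.618
x·lx·mx: 0, 1.782, 4.312, 8.439, 11.968, 10.695, 4.08, 0.392 → Σ = 41.668
T = 41.668 / 12.618 = 3.302267… → 3.30

3.30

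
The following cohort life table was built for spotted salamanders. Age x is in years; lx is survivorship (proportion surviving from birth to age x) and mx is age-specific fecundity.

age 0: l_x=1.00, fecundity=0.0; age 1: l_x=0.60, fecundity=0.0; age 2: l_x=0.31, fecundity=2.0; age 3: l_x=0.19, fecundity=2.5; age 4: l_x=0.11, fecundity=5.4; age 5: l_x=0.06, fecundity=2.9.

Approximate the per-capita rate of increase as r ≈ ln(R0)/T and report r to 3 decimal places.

0.196

R0 = Σ lx·mx = 0 + 0 + 0.62 + 0.475 + 0.594 + 0.174 = 1.863
Σ x·lx·mx = 5.911; T = 5.911/1.863 = 3.17284…
r ≈ ln(R0)/T = ln(1.863)/3.17284… = 0.1961… → 0.196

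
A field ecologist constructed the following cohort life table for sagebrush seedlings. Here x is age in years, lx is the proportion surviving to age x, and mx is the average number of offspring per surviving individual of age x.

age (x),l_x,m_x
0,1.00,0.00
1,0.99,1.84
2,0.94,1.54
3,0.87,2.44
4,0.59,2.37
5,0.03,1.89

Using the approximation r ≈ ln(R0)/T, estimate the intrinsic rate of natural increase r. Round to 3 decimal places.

0.777

R0 = Σ lx·mx = 0 + 1.8216 + 1.4476 + 2.1228 + 1.3983 + 0.0567 = 6.847
Σ x·lx·mx = 16.9619; T = 16.9619/6.847 = 2.47727…
r ≈ ln(R0)/T = ln(6.847)/2.47727… = 0.77658… → 0.777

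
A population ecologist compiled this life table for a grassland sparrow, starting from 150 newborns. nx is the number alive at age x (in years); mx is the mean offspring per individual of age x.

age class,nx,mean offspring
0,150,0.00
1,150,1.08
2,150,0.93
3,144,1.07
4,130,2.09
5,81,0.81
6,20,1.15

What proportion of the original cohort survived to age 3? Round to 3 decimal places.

0.960

l_3 = n_3/n_0 = 144/150 = 0.96 → 0.960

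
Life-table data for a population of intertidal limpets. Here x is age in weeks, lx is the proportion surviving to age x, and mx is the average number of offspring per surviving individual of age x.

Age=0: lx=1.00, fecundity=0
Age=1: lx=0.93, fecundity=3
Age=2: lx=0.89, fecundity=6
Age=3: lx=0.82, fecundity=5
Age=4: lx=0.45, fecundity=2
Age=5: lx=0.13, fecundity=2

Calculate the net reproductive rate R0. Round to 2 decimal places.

lx·mx by age: 0, 2.79, 5.34, 4.1, 0.9, 0.26
R0 = Σ lx·mx = 13.39 → 13.39

13.39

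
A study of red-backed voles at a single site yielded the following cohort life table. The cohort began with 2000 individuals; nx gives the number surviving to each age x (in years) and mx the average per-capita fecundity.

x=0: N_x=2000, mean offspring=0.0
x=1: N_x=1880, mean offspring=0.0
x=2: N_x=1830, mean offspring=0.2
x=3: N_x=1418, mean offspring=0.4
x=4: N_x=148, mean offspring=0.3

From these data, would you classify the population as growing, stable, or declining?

declining

lx = nx/n0 = nx/2000: 1, 0.94, 0.915, 0.709, 0.074
R0 = Σ lx·mx = 0 + 0 + 0.183 + 0.2836 + 0.0222 = 0.4888
R0 < 1, so the population is declining.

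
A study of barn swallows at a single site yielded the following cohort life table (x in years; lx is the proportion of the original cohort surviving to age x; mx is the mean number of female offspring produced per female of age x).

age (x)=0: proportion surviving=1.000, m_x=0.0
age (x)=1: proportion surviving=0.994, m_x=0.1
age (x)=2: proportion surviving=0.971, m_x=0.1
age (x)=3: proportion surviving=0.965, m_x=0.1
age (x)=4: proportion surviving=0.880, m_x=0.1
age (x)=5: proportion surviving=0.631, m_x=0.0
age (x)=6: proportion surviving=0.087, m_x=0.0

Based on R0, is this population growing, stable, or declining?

R0 = Σ lx·mx = 0 + 0.0994 + 0.0971 + 0.0965 + 0.088 + 0 + 0 = 0.381
R0 < 1, so the population is declining.

declining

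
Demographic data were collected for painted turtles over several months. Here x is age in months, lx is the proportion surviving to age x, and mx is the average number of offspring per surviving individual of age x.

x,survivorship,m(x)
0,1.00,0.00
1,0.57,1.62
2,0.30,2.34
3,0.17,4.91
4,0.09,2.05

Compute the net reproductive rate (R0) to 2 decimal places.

lx·mx by age: 0, 0.9234, 0.702, 0.8347, 0.1845
R0 = Σ lx·mx = 2.6446 → 2.64

2.64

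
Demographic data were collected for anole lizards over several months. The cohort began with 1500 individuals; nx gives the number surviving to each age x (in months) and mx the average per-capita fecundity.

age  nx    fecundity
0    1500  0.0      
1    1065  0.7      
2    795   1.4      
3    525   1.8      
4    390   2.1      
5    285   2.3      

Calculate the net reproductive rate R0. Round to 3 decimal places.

lx = nx/n0 = nx/1500: 1, 0.71, 0.53, 0.35, 0.26, 0.19
lx·mx by age: 0, 0.497, 0.742, 0.63, 0.546, 0.437
R0 = Σ lx·mx = 2.852 → 2.852

2.852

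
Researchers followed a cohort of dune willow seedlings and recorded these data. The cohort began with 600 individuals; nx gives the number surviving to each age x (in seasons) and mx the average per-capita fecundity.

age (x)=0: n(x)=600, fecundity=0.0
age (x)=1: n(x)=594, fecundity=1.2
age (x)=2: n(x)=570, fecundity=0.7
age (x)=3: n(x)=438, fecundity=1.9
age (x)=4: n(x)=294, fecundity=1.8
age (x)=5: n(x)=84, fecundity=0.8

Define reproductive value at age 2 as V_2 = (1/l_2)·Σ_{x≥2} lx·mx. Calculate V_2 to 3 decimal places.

lx = nx/n0 = nx/600: 1, 0.99, 0.95, 0.73, 0.49, 0.14
lx·mx for x ≥ 2: 0.665, 1.387, 0.882, 0.112 → sum = 3.046
V_2 = 3.046 / l_2 = 3.046 / 0.95 = 3.206316… → 3.206

3.206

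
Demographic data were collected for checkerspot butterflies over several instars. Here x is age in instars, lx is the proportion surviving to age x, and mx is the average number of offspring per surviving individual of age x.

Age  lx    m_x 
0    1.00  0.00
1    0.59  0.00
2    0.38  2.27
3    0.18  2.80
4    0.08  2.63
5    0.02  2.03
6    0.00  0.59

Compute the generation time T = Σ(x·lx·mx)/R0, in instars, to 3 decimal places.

lx·mx: 0, 0, 0.8626, 0.504, 0.2104, 0.0406, 0 → R0 = 1.6176
x·lx·mx: 0, 0, 1.7252, 1.512, 0.8416, 0.203, 0 → Σ = 4.2818
T = 4.2818 / 1.6176 = 2.647008… → 2.647

2.647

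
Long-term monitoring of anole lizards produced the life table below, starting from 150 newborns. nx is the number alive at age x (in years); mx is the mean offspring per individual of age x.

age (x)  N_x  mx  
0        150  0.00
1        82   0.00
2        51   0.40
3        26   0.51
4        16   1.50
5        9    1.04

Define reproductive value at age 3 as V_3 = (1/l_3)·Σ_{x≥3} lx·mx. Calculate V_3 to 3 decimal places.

1.793

lx = nx/n0 = nx/150: 1, 0.54667…, 0.34, 0.17333…, 0.10667…, 0.06
lx·mx for x ≥ 3: 0.0884…, 0.16…, 0.0624 → sum = 0.3108…
V_3 = 0.3108… / l_3 = 0.3108… / 0.173333… = 1.793077… → 1.793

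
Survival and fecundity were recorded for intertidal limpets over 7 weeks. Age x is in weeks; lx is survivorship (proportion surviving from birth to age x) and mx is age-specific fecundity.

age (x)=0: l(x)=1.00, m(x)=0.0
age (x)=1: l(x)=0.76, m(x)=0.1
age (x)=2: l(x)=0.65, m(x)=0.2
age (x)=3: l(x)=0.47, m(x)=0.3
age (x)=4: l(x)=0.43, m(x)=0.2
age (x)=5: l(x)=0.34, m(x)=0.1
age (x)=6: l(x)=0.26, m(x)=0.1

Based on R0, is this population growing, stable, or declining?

declining

R0 = Σ lx·mx = 0 + 0.076 + 0.13 + 0.141 + 0.086 + 0.034 + 0.026 = 0.493
R0 < 1, so the population is declining.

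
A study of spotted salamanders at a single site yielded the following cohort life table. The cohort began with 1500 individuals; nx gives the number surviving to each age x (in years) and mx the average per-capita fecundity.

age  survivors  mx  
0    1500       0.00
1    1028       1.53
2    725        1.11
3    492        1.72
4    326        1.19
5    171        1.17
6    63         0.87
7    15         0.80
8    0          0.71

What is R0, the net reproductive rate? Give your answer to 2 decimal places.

lx = nx/n0 = nx/1500: 1, 0.68533…, 0.48333…, 0.328, 0.21733…, 0.114, 0.042, 0.01, 0
lx·mx by age: 0, 1.04856…, 0.5365…, 0.56416, 0.258627…, 0.13338, 0.03654, 0.008, 0
R0 = Σ lx·mx = 2.585767… → 2.59

2.59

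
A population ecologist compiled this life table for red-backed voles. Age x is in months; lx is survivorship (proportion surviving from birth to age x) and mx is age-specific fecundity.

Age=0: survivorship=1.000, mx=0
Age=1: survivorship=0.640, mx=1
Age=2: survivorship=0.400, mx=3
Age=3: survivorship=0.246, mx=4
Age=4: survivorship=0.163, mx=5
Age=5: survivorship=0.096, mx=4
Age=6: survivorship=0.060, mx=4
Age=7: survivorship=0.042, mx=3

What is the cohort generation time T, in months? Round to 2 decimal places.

3.07

lx·mx: 0, 0.64, 1.2, 0.984, 0.815, 0.384, 0.24, 0.126 → R0 = 4.389
x·lx·mx: 0, 0.64, 2.4, 2.952, 3.26, 1.92, 1.44, 0.882 → Σ = 13.494
T = 13.494 / 4.389 = 3.074504… → 3.07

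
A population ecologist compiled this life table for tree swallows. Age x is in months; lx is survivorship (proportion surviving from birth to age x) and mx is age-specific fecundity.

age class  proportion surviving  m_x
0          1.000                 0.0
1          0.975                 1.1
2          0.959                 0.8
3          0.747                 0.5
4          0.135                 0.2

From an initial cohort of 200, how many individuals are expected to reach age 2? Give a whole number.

Expected survivors = N0 · l_2 = 200 × 0.959 = 191.8 → 192

192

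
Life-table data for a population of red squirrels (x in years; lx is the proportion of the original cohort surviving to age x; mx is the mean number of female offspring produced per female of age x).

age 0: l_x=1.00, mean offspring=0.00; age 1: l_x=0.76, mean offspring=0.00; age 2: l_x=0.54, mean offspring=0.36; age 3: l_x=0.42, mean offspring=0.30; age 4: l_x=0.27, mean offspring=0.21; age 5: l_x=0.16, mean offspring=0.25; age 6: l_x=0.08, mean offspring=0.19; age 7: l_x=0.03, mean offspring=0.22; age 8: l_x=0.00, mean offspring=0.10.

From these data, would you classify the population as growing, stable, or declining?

R0 = Σ lx·mx = 0 + 0 + 0.1944 + 0.126 + 0.0567 + 0.04 + 0.0152 + 0.0066 + 0 = 0.4389
R0 < 1, so the population is declining.

declining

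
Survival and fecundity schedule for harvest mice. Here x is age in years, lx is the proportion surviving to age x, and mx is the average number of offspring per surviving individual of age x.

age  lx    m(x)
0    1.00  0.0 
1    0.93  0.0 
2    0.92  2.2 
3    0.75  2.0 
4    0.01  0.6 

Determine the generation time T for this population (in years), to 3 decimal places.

lx·mx: 0, 0, 2.024, 1.5, 0.006 → R0 = 3.53
x·lx·mx: 0, 0, 4.048, 4.5, 0.024 → Σ = 8.572
T = 8.572 / 3.53 = 2.428329… → 2.428

2.428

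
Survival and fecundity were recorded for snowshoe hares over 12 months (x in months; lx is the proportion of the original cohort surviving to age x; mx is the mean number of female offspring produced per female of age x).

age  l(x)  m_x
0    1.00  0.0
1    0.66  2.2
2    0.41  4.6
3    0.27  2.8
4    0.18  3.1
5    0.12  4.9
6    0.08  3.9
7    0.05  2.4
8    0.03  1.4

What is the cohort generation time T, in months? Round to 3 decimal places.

2.750

lx·mx: 0, 1.452, 1.886, 0.756, 0.558, 0.588, 0.312, 0.12, 0.042 → R0 = 5.714
x·lx·mx: 0, 1.452, 3.772, 2.268, 2.232, 2.94, 1.872, 0.84, 0.336 → Σ = 15.712
T = 15.712 / 5.714 = 2.749737… → 2.750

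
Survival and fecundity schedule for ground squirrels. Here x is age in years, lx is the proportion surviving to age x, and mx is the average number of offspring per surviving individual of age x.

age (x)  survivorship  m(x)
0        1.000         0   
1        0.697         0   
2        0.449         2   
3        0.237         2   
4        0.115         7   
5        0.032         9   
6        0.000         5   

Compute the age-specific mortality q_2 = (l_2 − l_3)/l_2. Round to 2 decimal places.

q_2 = (l_2 − l_3) / l_2 = (0.449 − 0.237) / 0.449
     = 0.212 / 0.449 = 0.47216… → 0.47

0.47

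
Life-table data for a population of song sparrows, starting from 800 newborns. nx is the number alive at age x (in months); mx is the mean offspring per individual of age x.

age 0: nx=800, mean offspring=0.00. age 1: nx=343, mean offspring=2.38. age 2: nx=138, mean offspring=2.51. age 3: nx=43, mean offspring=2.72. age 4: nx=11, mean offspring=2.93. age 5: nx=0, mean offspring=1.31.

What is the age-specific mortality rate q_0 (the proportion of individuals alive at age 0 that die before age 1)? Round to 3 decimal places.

lx = nx/n0 = nx/800: 1, 0.42875, 0.1725, 0.05375, 0.01375, 0
q_0 = (l_0 − l_1) / l_0 = (1 − 0.42875) / 1
     = 0.57125 / 1 = 0.57125 → 0.571

0.571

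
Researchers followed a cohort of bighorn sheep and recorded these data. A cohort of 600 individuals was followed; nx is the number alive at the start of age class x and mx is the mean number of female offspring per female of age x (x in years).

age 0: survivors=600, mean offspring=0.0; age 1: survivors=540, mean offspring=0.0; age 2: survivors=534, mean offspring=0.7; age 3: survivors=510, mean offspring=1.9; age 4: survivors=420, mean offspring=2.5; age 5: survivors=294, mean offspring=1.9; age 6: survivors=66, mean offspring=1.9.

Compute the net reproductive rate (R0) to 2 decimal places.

lx = nx/n0 = nx/600: 1, 0.9, 0.89, 0.85, 0.7, 0.49, 0.11
lx·mx by age: 0, 0, 0.623, 1.615, 1.75, 0.931, 0.209
R0 = Σ lx·mx = 5.128 → 5.13

5.13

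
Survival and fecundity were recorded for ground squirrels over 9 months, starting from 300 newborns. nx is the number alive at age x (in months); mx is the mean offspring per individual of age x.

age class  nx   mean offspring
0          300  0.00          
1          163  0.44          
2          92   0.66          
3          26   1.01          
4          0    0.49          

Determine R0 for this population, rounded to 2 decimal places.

lx = nx/n0 = nx/300: 1, 0.54333…, 0.30667…, 0.08667…, 0
lx·mx by age: 0, 0.239067…, 0.2024…, 0.087533…, 0
R0 = Σ lx·mx = 0.529… → 0.53

0.53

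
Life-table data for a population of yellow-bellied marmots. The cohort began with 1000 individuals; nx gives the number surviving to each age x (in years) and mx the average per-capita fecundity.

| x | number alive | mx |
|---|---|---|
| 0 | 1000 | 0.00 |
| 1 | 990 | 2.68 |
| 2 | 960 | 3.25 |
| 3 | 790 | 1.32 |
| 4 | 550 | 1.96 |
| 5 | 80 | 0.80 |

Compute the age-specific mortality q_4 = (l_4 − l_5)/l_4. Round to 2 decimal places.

lx = nx/n0 = nx/1000: 1, 0.99, 0.96, 0.79, 0.55, 0.08
q_4 = (l_4 − l_5) / l_4 = (0.55 − 0.08) / 0.55
     = 0.47 / 0.55 = 0.854545… → 0.85

0.85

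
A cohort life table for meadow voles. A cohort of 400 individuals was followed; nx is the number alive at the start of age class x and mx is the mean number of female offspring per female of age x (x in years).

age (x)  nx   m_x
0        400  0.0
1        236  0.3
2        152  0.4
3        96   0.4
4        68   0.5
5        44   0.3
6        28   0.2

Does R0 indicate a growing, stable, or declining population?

declining

lx = nx/n0 = nx/400: 1, 0.59, 0.38, 0.24, 0.17, 0.11, 0.07
R0 = Σ lx·mx = 0 + 0.177 + 0.152 + 0.096 + 0.085 + 0.033 + 0.014 = 0.557
R0 < 1, so the population is declining.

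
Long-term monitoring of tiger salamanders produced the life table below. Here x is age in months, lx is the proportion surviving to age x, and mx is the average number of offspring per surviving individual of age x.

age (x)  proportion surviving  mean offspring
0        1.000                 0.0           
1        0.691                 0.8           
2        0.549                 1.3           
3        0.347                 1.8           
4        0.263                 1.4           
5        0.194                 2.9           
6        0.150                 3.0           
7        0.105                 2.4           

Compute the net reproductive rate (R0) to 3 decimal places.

3.524

lx·mx by age: 0, 0.5528, 0.7137, 0.6246, 0.3682, 0.5626, 0.45, 0.252
R0 = Σ lx·mx = 3.5239 → 3.524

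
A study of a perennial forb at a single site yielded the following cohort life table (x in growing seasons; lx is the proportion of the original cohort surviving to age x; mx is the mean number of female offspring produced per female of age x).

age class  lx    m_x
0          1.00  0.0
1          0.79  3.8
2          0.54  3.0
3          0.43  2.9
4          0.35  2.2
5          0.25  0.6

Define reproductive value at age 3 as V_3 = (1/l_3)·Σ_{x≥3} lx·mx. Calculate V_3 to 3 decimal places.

lx·mx for x ≥ 3: 1.247, 0.77, 0.15 → sum = 2.167
V_3 = 2.167 / l_3 = 2.167 / 0.43 = 5.039535… → 5.040

5.040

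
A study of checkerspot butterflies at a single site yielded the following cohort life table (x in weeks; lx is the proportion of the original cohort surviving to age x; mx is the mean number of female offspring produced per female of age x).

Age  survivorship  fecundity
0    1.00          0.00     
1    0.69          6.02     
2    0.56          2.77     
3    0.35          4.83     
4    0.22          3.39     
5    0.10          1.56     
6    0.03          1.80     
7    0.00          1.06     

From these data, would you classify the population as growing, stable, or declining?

R0 = Σ lx·mx = 0 + 4.1538 + 1.5512 + 1.6905 + 0.7458 + 0.156 + 0.054 + 0 = 8.3513
R0 > 1, so the population is growing.

growing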